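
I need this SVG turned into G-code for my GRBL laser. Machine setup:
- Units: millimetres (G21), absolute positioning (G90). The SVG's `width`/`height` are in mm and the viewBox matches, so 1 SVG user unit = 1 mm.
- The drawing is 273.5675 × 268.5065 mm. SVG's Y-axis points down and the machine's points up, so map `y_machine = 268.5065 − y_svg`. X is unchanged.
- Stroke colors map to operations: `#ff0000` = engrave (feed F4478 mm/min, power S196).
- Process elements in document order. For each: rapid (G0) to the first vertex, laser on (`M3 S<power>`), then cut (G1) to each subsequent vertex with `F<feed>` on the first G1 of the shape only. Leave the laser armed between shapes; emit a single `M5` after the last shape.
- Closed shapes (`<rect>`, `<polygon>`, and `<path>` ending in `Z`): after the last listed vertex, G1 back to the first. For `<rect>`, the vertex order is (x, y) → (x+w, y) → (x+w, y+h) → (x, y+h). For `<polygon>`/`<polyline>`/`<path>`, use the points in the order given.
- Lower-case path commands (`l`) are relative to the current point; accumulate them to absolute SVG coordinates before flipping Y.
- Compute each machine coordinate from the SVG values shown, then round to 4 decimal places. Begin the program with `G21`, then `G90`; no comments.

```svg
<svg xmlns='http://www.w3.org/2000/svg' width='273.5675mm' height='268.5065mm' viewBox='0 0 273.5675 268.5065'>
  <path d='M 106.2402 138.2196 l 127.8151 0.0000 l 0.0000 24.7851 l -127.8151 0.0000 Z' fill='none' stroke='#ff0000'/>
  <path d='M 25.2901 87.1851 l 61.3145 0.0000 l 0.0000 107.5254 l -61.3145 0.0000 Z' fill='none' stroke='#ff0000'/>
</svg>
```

viewBox `0 0 273.5675 268.5065` with mm width/height → 1 unit = 1 mm. Flip: y_m = 268.5065 − y_svg.

**Shape 1** — `<path>` rectangle, stroke `#ff0000` → engrave (S196, F4478). Machine vertices: (106.2402,130.2869) → (234.0553,130.2869) → (234.0553,105.5018) → (106.2402,105.5018) → (106.2402,130.2869). Closed: final G1 returns to the first vertex.

**Shape 2** — `<path>` rectangle, stroke `#ff0000` → engrave (S196, F4478). Machine vertices: (25.2901,181.3214) → (86.6046,181.3214) → (86.6046,73.7960) → (25.2901,73.7960) → (25.2901,181.3214). Closed: final G1 returns to the first vertex.

G21
G90
G0 X106.2402 Y130.2869
M3 S196
G1 X234.0553 Y130.2869 F4478
G1 X234.0553 Y105.5018
G1 X106.2402 Y105.5018
G1 X106.2402 Y130.2869
G0 X25.2901 Y181.3214
M3 S196
G1 X86.6046 Y181.3214 F4478
G1 X86.6046 Y73.7960
G1 X25.2901 Y73.7960
G1 X25.2901 Y181.3214
M5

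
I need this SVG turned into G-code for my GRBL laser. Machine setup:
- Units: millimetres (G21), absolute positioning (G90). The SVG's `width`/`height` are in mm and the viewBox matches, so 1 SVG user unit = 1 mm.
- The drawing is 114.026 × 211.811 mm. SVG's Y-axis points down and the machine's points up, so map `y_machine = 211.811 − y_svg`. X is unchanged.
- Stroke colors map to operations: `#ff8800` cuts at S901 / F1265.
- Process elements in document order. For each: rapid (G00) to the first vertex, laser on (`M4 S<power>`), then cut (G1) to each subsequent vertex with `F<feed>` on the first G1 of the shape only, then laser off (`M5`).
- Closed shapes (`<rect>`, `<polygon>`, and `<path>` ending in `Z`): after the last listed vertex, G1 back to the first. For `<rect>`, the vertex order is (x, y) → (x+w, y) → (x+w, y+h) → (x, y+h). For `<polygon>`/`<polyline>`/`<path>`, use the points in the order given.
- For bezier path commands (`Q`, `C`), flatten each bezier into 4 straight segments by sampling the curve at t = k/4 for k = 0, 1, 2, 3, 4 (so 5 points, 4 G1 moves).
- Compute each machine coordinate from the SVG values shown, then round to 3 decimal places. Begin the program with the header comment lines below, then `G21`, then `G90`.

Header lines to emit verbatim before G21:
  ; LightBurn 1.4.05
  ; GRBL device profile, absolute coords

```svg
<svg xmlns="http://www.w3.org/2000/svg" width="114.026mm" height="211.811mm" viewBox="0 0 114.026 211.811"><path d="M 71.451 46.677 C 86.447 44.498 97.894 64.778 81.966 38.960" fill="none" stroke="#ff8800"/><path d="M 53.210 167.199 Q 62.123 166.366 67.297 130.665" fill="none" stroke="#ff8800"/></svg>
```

; LightBurn 1.4.05
; GRBL device profile, absolute coords
G21
G90
G00 X71.451 Y165.134
M4 S901
G1 X81.660 Y163.628 F1265
G1 X88.305 Y160.128
G1 X89.151 Y161.060
G1 X81.966 Y172.851
M5
G00 X53.210 Y44.612
M4 S901
G1 X57.433 Y47.208 F1265
G1 X61.188 Y54.162
G1 X64.476 Y65.475
G1 X67.297 Y81.146
M5

Since the viewBox matches the mm dimensions, user units are millimetres directly. The only transform is the Y-flip y_m = 211.811 − y_svg.

Shape 1 is a cubic bezier drawn with `<path>`. Its stroke #ff8800 means cut at S901, F1265. After flipping Y the toolpath is (71.451,165.134) → (81.660,163.628) → (88.305,160.128) → (89.151,161.060) → (81.966,172.851).

Shape 2 is a quadratic bezier drawn with `<path>`. Its stroke #ff8800 means cut at S901, F1265. After flipping Y the toolpath is (53.210,44.612) → (57.433,47.208) → (61.188,54.162) → (64.476,65.475) → (67.297,81.146).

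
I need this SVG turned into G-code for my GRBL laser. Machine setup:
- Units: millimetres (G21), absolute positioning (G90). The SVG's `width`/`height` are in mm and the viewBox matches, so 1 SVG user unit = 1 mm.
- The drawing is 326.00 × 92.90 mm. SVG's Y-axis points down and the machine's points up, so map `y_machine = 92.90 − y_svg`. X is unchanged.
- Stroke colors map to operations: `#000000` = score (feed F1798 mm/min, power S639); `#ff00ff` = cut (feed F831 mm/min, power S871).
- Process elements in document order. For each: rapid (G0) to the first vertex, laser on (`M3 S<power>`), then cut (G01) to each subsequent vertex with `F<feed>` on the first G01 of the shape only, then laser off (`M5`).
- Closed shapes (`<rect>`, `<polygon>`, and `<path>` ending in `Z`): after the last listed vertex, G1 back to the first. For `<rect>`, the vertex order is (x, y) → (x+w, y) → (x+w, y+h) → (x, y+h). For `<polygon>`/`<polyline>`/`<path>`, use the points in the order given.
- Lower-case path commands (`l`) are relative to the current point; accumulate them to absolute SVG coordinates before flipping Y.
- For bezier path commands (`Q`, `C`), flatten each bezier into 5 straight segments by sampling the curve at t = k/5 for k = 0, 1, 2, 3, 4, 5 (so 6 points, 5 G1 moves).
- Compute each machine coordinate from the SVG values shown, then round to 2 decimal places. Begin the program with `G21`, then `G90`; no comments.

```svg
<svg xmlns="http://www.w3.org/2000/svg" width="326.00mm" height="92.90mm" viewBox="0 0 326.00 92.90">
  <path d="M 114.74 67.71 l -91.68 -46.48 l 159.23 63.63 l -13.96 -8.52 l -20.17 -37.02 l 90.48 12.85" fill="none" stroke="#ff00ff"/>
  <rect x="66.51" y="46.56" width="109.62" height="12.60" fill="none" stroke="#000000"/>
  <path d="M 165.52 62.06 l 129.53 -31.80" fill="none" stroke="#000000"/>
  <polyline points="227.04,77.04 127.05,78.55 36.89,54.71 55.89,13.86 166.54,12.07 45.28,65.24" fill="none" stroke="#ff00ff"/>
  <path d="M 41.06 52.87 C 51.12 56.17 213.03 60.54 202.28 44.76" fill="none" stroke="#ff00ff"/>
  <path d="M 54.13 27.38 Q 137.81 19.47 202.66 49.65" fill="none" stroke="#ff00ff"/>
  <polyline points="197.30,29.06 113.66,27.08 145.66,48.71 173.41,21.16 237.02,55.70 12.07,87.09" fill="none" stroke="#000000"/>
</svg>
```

1 u = 1 mm; y_m = 92.90 − y.

[1] `<path>` open polyline, #ff00ff→cut S871 F831: (114.74,25.19) → (23.06,71.67) → (182.29,8.04) → (168.33,16.56) → (148.16,53.58) → (238.64,40.73)

[2] `<rect>` rectangle, #000000→score S639 F1798: (66.51,46.34) → (176.13,46.34) → (176.13,33.74) → (66.51,33.74) → (66.51,46.34) (closed)

[3] `<path>` line segment, #000000→score S639 F1798: (165.52,30.84) → (295.05,62.64)

[4] `<polyline>` open polyline, #ff00ff→cut S871 F831: (227.04,15.86) → (127.05,14.35) → (36.89,38.19) → (55.89,79.04) → (166.54,80.83) → (45.28,27.66)

[5] `<path>` cubic bezier, #ff00ff→cut S871 F831: (41.06,40.03) → (62.72,38.09) → (105.25,36.91) → (153.07,37.52) → (190.61,40.92) → (202.28,48.14)

[6] `<path>` quadratic bezier, #ff00ff→cut S871 F831: (54.13,65.52) → (86.85,67.16) → (118.06,65.75) → (147.77,61.30) → (175.97,53.80) → (202.66,43.25)

[7] `<polyline>` open polyline, #000000→score S639 F1798: (197.30,63.84) → (113.66,65.82) → (145.66,44.19) → (173.41,71.74) → (237.02,37.20) → (12.07,5.81)

G21
G90
G0 X114.74 Y25.19
M3 S871
G01 X23.06 Y71.67 F831
G01 X182.29 Y8.04
G01 X168.33 Y16.56
G01 X148.16 Y53.58
G01 X238.64 Y40.73
M5
G0 X66.51 Y46.34
M3 S639
G01 X176.13 Y46.34 F1798
G01 X176.13 Y33.74
G01 X66.51 Y33.74
G01 X66.51 Y46.34
M5
G0 X165.52 Y30.84
M3 S639
G01 X295.05 Y62.64 F1798
M5
G0 X227.04 Y15.86
M3 S871
G01 X127.05 Y14.35 F831
G01 X36.89 Y38.19
G01 X55.89 Y79.04
G01 X166.54 Y80.83
G01 X45.28 Y27.66
M5
G0 X41.06 Y40.03
M3 S871
G01 X62.72 Y38.09 F831
G01 X105.25 Y36.91
G01 X153.07 Y37.52
G01 X190.61 Y40.92
G01 X202.28 Y48.14
M5
G0 X54.13 Y65.52
M3 S871
G01 X86.85 Y67.16 F831
G01 X118.06 Y65.75
G01 X147.77 Y61.30
G01 X175.97 Y53.80
G01 X202.66 Y43.25
M5
G0 X197.30 Y63.84
M3 S639
G01 X113.66 Y65.82 F1798
G01 X145.66 Y44.19
G01 X173.41 Y71.74
G01 X237.02 Y37.20
G01 X12.07 Y5.81
M5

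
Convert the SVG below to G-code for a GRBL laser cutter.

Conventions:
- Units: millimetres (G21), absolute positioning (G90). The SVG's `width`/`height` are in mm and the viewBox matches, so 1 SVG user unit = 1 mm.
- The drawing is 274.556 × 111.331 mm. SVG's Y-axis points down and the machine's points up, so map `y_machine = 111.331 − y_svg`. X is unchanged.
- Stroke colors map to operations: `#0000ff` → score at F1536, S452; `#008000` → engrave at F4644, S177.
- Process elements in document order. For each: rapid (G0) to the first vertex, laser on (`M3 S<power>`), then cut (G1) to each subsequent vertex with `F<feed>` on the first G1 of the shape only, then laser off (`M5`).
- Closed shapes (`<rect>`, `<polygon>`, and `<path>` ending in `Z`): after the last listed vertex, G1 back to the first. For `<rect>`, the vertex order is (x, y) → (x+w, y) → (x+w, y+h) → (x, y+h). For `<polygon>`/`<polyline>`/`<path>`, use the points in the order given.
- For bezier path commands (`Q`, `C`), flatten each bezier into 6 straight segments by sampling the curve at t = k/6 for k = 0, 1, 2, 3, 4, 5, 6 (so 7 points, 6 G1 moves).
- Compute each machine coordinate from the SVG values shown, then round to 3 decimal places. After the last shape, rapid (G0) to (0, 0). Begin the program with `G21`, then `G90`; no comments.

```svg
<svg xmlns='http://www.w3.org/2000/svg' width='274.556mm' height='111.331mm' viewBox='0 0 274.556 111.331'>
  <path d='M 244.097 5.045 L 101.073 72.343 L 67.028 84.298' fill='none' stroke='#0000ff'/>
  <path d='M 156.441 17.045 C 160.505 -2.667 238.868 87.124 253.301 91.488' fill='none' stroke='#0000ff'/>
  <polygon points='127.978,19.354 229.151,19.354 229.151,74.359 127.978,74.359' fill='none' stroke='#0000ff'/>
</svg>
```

G21
G90
G0 X244.097 Y106.286
M3 S452
G1 X101.073 Y38.988 F1536
G1 X67.028 Y27.033
M5
G0 X156.441 Y94.286
M3 S452
G1 X164.025 Y95.919 F1536
G1 X180.152 Y84.717
G1 X200.983 Y66.093
G1 X222.678 Y45.463
G1 X241.397 Y28.241
G1 X253.301 Y19.843
M5
G0 X127.978 Y91.977
M3 S452
G1 X229.151 Y91.977 F1536
G1 X229.151 Y36.972
G1 X127.978 Y36.972
G1 X127.978 Y91.977
M5
G0 X0.000 Y0.000

Since the viewBox matches the mm dimensions, user units are millimetres directly. The only transform is the Y-flip y_m = 111.331 − y_svg.

Shape 1 is a open polyline drawn with `<path>`. Its stroke #0000ff means score at S452, F1536. After flipping Y the toolpath is (244.097,106.286) → (101.073,38.988) → (67.028,27.033).

Shape 2 is a cubic bezier drawn with `<path>`. Its stroke #0000ff means score at S452, F1536. After flipping Y the toolpath is (156.441,94.286) → (164.025,95.919) → (180.152,84.717) → (200.983,66.093) → (222.678,45.463) → (241.397,28.241) → (253.301,19.843).

Shape 3 is a rectangle drawn with `<polygon>`. Its stroke #0000ff means score at S452, F1536. After flipping Y the toolpath is (127.978,91.977) → (229.151,91.977) → (229.151,36.972) → (127.978,36.972) → (127.978,91.977), returning to the start.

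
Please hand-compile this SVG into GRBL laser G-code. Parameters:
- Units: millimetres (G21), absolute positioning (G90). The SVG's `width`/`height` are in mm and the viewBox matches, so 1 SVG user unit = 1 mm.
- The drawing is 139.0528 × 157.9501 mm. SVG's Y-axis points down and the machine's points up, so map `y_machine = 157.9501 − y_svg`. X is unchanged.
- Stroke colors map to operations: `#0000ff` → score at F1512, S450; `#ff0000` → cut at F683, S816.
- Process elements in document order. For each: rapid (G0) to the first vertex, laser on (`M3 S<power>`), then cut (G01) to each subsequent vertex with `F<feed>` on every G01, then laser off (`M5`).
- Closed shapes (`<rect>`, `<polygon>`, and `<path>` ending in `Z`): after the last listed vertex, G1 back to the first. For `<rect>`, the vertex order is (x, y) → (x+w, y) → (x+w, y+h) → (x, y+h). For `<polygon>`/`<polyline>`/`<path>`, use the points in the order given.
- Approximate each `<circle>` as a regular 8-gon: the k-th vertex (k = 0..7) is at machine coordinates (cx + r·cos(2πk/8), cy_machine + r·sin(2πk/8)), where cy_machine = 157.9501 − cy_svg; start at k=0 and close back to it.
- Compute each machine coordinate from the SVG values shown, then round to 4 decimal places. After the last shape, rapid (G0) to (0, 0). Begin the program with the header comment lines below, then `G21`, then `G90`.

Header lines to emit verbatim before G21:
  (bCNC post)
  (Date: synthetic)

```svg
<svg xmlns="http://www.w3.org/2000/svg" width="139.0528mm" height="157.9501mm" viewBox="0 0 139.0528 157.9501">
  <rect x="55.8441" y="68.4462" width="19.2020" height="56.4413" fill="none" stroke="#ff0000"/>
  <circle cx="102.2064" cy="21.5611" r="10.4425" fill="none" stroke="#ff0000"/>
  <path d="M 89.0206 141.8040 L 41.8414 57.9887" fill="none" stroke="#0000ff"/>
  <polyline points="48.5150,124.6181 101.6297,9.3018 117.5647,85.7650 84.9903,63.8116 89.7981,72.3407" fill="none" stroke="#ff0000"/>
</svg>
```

(bCNC post)
(Date: synthetic)
G21
G90
G0 X55.8441 Y89.5039
M3 S816
G01 X75.0461 Y89.5039 F683
G01 X75.0461 Y33.0626 F683
G01 X55.8441 Y33.0626 F683
G01 X55.8441 Y89.5039 F683
M5
G0 X112.6489 Y136.3890
M3 S816
G01 X109.5904 Y143.7730 F683
G01 X102.2064 Y146.8315 F683
G01 X94.8224 Y143.7730 F683
G01 X91.7639 Y136.3890 F683
G01 X94.8224 Y129.0050 F683
G01 X102.2064 Y125.9465 F683
G01 X109.5904 Y129.0050 F683
G01 X112.6489 Y136.3890 F683
M5
G0 X89.0206 Y16.1461
M3 S450
G01 X41.8414 Y99.9614 F1512
M5
G0 X48.5150 Y33.3320
M3 S816
G01 X101.6297 Y148.6483 F683
G01 X117.5647 Y72.1851 F683
G01 X84.9903 Y94.1385 F683
G01 X89.7981 Y85.6094 F683
M5
G0 X0.0000 Y0.0000

viewBox `0 0 139.0528 157.9501` with mm width/height → 1 unit = 1 mm. Flip: y_m = 157.9501 − y_svg.

**Shape 1** — `<rect>` rectangle, stroke `#ff0000` → cut (S816, F683). Machine vertices: (55.8441,89.5039) → (75.0461,89.5039) → (75.0461,33.0626) → (55.8441,33.0626) → (55.8441,89.5039). Closed: final G1 returns to the first vertex.

**Shape 2** — `<circle>` circle, stroke `#ff0000` → cut (S816, F683). Machine vertices: (112.6489,136.3890) → (109.5904,143.7730) → (102.2064,146.8315) → (94.8224,143.7730) → (91.7639,136.3890) → (94.8224,129.0050) → (102.2064,125.9465) → (109.5904,129.0050) → (112.6489,136.3890). Closed: final G1 returns to the first vertex.

**Shape 3** — `<path>` line segment, stroke `#0000ff` → score (S450, F1512). Machine vertices: (89.0206,16.1461) → (41.8414,99.9614). Open path.

**Shape 4** — `<polyline>` open polyline, stroke `#ff0000` → cut (S816, F683). Machine vertices: (48.5150,33.3320) → (101.6297,148.6483) → (117.5647,72.1851) → (84.9903,94.1385) → (89.7981,85.6094). Open path.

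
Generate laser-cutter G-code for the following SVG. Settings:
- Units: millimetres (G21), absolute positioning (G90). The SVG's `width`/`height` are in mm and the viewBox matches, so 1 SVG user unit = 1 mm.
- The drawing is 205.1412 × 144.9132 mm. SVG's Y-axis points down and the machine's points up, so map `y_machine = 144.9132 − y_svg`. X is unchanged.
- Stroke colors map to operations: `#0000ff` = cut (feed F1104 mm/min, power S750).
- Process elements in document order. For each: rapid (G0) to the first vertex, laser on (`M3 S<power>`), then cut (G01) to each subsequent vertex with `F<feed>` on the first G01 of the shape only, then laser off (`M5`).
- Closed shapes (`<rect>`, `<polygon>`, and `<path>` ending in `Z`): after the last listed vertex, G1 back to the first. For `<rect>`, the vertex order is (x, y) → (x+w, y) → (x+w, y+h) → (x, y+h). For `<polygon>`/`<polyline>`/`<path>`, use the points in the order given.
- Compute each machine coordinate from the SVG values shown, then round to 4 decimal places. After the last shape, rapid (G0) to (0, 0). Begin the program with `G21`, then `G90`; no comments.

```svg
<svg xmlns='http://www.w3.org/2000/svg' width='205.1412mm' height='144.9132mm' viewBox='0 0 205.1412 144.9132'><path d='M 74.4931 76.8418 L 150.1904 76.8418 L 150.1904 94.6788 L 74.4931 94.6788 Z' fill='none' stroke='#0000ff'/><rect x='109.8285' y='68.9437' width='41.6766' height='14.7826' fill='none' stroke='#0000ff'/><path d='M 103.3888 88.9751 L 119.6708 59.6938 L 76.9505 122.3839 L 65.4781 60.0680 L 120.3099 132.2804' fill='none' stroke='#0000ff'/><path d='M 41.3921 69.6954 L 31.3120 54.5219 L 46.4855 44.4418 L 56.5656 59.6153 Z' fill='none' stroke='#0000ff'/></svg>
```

G21
G90
G0 X74.4931 Y68.0714
M3 S750
G01 X150.1904 Y68.0714 F1104
G01 X150.1904 Y50.2344
G01 X74.4931 Y50.2344
G01 X74.4931 Y68.0714
M5
G0 X109.8285 Y75.9695
M3 S750
G01 X151.5051 Y75.9695 F1104
G01 X151.5051 Y61.1869
G01 X109.8285 Y61.1869
G01 X109.8285 Y75.9695
M5
G0 X103.3888 Y55.9381
M3 S750
G01 X119.6708 Y85.2194 F1104
G01 X76.9505 Y22.5293
G01 X65.4781 Y84.8452
G01 X120.3099 Y12.6328
M5
G0 X41.3921 Y75.2178
M3 S750
G01 X31.3120 Y90.3913 F1104
G01 X46.4855 Y100.4714
G01 X56.5656 Y85.2979
G01 X41.3921 Y75.2178
M5
G0 X0.0000 Y0.0000

viewBox `0 0 205.1412 144.9132` with mm width/height → 1 unit = 1 mm. Flip: y_m = 144.9132 − y_svg.

**Shape 1** — `<path>` rectangle, stroke `#0000ff` → cut (S750, F1104). Machine vertices: (74.4931,68.0714) → (150.1904,68.0714) → (150.1904,50.2344) → (74.4931,50.2344) → (74.4931,68.0714). Closed: final G1 returns to the first vertex.

**Shape 2** — `<rect>` rectangle, stroke `#0000ff` → cut (S750, F1104). Machine vertices: (109.8285,75.9695) → (151.5051,75.9695) → (151.5051,61.1869) → (109.8285,61.1869) → (109.8285,75.9695). Closed: final G1 returns to the first vertex.

**Shape 3** — `<path>` open polyline, stroke `#0000ff` → cut (S750, F1104). Machine vertices: (103.3888,55.9381) → (119.6708,85.2194) → (76.9505,22.5293) → (65.4781,84.8452) → (120.3099,12.6328). Open path.

**Shape 4** — `<path>` regular polygon, stroke `#0000ff` → cut (S750, F1104). Machine vertices: (41.3921,75.2178) → (31.3120,90.3913) → (46.4855,100.4714) → (56.5656,85.2979) → (41.3921,75.2178). Closed: final G1 returns to the first vertex.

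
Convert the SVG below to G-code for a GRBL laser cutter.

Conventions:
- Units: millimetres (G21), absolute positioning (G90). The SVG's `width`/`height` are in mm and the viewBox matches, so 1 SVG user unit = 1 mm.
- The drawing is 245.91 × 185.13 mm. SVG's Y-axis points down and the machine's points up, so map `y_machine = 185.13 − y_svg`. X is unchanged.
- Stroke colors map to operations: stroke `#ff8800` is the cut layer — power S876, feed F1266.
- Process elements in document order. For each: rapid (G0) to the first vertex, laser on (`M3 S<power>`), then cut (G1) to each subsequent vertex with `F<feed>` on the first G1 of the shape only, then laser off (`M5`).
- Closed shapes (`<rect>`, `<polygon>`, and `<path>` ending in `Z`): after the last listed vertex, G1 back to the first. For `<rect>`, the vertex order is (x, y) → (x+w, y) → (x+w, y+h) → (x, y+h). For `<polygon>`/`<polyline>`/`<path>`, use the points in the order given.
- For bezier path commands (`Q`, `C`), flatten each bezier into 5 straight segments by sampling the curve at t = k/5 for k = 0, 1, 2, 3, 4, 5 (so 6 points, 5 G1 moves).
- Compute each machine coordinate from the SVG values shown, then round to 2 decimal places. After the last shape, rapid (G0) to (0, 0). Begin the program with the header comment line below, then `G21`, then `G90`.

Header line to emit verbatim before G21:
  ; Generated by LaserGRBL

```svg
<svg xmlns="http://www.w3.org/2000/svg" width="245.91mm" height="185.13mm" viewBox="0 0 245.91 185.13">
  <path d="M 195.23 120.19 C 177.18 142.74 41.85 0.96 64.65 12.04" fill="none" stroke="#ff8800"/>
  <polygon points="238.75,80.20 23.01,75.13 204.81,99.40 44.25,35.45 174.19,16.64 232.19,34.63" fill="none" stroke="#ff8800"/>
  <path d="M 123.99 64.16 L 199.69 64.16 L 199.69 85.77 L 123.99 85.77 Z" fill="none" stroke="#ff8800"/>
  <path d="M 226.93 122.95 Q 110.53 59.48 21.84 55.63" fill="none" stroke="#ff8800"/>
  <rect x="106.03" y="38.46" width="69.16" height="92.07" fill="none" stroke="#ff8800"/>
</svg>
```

1 u = 1 mm; y_m = 185.13 − y.

[1] `<path>` cubic bezier, #ff8800→cut S876 F1266: (195.23,64.94) → (172.53,68.59) → (134.90,96.46) → (95.57,133.31) → (67.74,163.93) → (64.65,173.09)

[2] `<polygon>` closed polygon, #ff8800→cut S876 F1266: (238.75,104.93) → (23.01,110.00) → (204.81,85.73) → (44.25,149.68) → (174.19,168.49) → (232.19,150.50) → (238.75,104.93) (closed)

[3] `<path>` rectangle, #ff8800→cut S876 F1266: (123.99,120.97) → (199.69,120.97) → (199.69,99.36) → (123.99,99.36) → (123.99,120.97) (closed)

[4] `<path>` quadratic bezier, #ff8800→cut S876 F1266: (226.93,62.18) → (181.48,85.18) → (138.24,103.42) → (97.23,116.88) → (58.42,125.58) → (21.84,129.50)

[5] `<rect>` rectangle, #ff8800→cut S876 F1266: (106.03,146.67) → (175.19,146.67) → (175.19,54.60) → (106.03,54.60) → (106.03,146.67) (closed)

; Generated by LaserGRBL
G21
G90
G0 X195.23 Y64.94
M3 S876
G1 X172.53 Y68.59 F1266
G1 X134.90 Y96.46
G1 X95.57 Y133.31
G1 X67.74 Y163.93
G1 X64.65 Y173.09
M5
G0 X238.75 Y104.93
M3 S876
G1 X23.01 Y110.00 F1266
G1 X204.81 Y85.73
G1 X44.25 Y149.68
G1 X174.19 Y168.49
G1 X232.19 Y150.50
G1 X238.75 Y104.93
M5
G0 X123.99 Y120.97
M3 S876
G1 X199.69 Y120.97 F1266
G1 X199.69 Y99.36
G1 X123.99 Y99.36
G1 X123.99 Y120.97
M5
G0 X226.93 Y62.18
M3 S876
G1 X181.48 Y85.18 F1266
G1 X138.24 Y103.42
G1 X97.23 Y116.88
G1 X58.42 Y125.58
G1 X21.84 Y129.50
M5
G0 X106.03 Y146.67
M3 S876
G1 X175.19 Y146.67 F1266
G1 X175.19 Y54.60
G1 X106.03 Y54.60
G1 X106.03 Y146.67
M5
G0 X0.00 Y0.00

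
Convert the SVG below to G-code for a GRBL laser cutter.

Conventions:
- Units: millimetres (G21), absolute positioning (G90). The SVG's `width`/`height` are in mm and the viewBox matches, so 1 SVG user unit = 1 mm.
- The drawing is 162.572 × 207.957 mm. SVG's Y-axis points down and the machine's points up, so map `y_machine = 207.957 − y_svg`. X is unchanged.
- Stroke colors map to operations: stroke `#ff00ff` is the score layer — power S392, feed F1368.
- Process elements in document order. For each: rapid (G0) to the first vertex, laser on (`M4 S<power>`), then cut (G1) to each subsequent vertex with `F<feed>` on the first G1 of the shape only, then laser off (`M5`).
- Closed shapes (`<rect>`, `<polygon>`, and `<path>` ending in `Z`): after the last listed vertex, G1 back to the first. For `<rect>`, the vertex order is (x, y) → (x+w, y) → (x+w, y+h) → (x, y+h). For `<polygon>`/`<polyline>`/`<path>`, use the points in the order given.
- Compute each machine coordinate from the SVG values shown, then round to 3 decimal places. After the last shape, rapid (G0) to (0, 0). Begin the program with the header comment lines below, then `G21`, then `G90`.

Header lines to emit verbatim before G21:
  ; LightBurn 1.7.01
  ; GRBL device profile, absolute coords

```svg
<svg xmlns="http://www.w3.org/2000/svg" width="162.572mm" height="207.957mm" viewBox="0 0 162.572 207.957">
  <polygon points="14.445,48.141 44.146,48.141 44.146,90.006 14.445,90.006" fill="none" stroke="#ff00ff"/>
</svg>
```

Since the viewBox matches the mm dimensions, user units are millimetres directly. The only transform is the Y-flip y_m = 207.957 − y_svg.

Shape 1 is a rectangle drawn with `<polygon>`. Its stroke #ff00ff means score at S392, F1368. After flipping Y the toolpath is (14.445,159.816) → (44.146,159.816) → (44.146,117.951) → (14.445,117.951) → (14.445,159.816), returning to the start.

; LightBurn 1.7.01
; GRBL device profile, absolute coords
G21
G90
G0 X14.445 Y159.816
M4 S392
G1 X44.146 Y159.816 F1368
G1 X44.146 Y117.951
G1 X14.445 Y117.951
G1 X14.445 Y159.816
M5
G0 X0.000 Y0.000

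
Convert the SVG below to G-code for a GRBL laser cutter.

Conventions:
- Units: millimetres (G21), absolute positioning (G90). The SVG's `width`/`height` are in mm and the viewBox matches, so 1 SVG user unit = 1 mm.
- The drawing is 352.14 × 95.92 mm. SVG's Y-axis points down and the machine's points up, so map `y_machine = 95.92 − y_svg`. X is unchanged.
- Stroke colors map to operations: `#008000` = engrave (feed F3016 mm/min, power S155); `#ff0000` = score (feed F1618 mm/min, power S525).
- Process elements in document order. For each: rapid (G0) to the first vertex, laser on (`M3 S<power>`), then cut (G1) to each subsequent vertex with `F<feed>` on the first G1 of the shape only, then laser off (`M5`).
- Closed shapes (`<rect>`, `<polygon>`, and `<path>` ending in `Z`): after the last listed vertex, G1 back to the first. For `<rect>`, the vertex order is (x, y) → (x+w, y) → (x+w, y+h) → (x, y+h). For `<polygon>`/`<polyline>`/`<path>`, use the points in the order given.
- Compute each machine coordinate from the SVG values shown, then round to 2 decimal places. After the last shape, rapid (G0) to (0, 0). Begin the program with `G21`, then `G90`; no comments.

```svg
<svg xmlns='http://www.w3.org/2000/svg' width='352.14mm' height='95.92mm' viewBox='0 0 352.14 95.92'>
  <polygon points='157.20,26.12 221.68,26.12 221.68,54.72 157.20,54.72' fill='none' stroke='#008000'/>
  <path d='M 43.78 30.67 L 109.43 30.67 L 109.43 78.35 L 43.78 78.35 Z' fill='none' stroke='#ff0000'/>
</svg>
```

G21
G90
G0 X157.20 Y69.80
M3 S155
G1 X221.68 Y69.80 F3016
G1 X221.68 Y41.20
G1 X157.20 Y41.20
G1 X157.20 Y69.80
M5
G0 X43.78 Y65.25
M3 S525
G1 X109.43 Y65.25 F1618
G1 X109.43 Y17.57
G1 X43.78 Y17.57
G1 X43.78 Y65.25
M5
G0 X0.00 Y0.00

Since the viewBox matches the mm dimensions, user units are millimetres directly. The only transform is the Y-flip y_m = 95.92 − y_svg.

Shape 1 is a rectangle drawn with `<polygon>`. Its stroke #008000 means engrave at S155, F3016. After flipping Y the toolpath is (157.20,69.80) → (221.68,69.80) → (221.68,41.20) → (157.20,41.20) → (157.20,69.80), returning to the start.

Shape 2 is a rectangle drawn with `<path>`. Its stroke #ff0000 means score at S525, F1618. After flipping Y the toolpath is (43.78,65.25) → (109.43,65.25) → (109.43,17.57) → (43.78,17.57) → (43.78,65.25), returning to the start.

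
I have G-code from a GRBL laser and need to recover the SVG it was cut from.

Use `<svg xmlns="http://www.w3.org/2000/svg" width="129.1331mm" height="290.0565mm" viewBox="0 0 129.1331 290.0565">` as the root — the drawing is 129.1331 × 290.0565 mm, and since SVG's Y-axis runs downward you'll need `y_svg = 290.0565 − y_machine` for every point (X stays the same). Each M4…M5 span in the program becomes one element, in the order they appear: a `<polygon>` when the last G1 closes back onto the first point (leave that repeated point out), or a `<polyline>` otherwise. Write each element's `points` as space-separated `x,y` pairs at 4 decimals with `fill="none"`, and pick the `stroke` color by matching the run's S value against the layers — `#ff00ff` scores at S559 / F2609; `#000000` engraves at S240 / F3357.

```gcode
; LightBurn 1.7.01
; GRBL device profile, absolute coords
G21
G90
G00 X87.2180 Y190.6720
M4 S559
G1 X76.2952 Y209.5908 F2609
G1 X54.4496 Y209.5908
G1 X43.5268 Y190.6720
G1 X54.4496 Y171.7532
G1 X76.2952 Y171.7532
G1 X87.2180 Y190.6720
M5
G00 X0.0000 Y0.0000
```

<svg xmlns="http://www.w3.org/2000/svg" width="129.1331mm" height="290.0565mm" viewBox="0 0 129.1331 290.0565">
  <polygon points="87.2180,99.3845 76.2952,80.4657 54.4496,80.4657 43.5268,99.3845 54.4496,118.3033 76.2952,118.3033" fill="none" stroke="#ff00ff"/>
</svg>

Machine Y-up, SVG Y-down with viewBox height 290.0565, so y_svg = 290.0565 − y_machine; X carries over. Every run uses S559, so all elements get stroke `#ff00ff` (score).

Run 1: The run returns to its start, so emit a `<polygon>` with points (Y-flipped): 87.2180,99.3845 76.2952,80.4657 54.4496,80.4657 43.5268,99.3845 54.4496,118.3033 76.2952,118.3033.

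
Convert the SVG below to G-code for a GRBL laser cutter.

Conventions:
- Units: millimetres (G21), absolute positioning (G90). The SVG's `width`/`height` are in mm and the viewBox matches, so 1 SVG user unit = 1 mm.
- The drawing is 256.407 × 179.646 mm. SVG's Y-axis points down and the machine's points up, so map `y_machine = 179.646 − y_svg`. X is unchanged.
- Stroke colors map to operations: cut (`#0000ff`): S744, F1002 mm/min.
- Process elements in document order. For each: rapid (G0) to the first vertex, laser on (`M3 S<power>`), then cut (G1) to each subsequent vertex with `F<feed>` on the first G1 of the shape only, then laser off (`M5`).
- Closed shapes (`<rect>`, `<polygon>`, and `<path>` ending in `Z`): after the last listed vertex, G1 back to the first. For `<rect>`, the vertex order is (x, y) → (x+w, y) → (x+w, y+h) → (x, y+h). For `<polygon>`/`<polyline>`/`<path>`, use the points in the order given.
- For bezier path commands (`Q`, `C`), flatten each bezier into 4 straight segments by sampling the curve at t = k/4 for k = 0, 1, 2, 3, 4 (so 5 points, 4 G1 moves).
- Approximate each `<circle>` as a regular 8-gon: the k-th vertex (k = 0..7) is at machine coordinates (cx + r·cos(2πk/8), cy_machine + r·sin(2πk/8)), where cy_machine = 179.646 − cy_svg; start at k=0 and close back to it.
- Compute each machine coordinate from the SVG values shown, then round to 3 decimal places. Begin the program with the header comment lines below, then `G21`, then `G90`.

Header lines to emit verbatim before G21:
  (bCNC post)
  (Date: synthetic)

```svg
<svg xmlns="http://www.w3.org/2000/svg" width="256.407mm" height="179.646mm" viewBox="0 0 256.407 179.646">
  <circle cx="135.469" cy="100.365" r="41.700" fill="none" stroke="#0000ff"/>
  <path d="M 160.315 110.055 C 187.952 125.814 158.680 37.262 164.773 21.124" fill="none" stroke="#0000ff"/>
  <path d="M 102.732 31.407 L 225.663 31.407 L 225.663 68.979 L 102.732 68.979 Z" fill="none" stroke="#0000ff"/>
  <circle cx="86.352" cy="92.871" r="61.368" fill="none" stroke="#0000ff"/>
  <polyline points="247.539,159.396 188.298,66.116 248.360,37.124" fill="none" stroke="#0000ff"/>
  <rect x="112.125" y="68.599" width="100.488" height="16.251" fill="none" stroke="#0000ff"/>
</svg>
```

Since the viewBox matches the mm dimensions, user units are millimetres directly. The only transform is the Y-flip y_m = 179.646 − y_svg.

Shape 1 is a circle drawn with `<circle>`. Its stroke #0000ff means cut at S744, F1002. After flipping Y the toolpath is (177.169,79.281) → (164.955,108.767) → (135.469,120.981) → (105.983,108.767) → (93.769,79.281) → (105.983,49.795) → (135.469,37.581) → (164.955,49.795) → (177.169,79.281), returning to the start.

Shape 2 is a cubic bezier drawn with `<path>`. Its stroke #0000ff means cut at S744, F1002. After flipping Y the toolpath is (160.315,69.591) → (171.814,74.569) → (170.623,102.095) → (165.392,135.602) → (164.773,158.522).

Shape 3 is a rectangle drawn with `<path>`. Its stroke #0000ff means cut at S744, F1002. After flipping Y the toolpath is (102.732,148.239) → (225.663,148.239) → (225.663,110.667) → (102.732,110.667) → (102.732,148.239), returning to the start.

Shape 4 is a circle drawn with `<circle>`. Its stroke #0000ff means cut at S744, F1002. After flipping Y the toolpath is (147.720,86.775) → (129.746,130.169) → (86.352,148.143) → (42.958,130.169) → (24.984,86.775) → (42.958,43.381) → (86.352,25.407) → (129.746,43.381) → (147.720,86.775), returning to the start.

Shape 5 is a open polyline drawn with `<polyline>`. Its stroke #0000ff means cut at S744, F1002. After flipping Y the toolpath is (247.539,20.250) → (188.298,113.530) → (248.360,142.522).

Shape 6 is a rectangle drawn with `<rect>`. Its stroke #0000ff means cut at S744, F1002. After flipping Y the toolpath is (112.125,111.047) → (212.613,111.047) → (212.613,94.796) → (112.125,94.796) → (112.125,111.047), returning to the start.

(bCNC post)
(Date: synthetic)
G21
G90
G0 X177.169 Y79.281
M3 S744
G1 X164.955 Y108.767 F1002
G1 X135.469 Y120.981
G1 X105.983 Y108.767
G1 X93.769 Y79.281
G1 X105.983 Y49.795
G1 X135.469 Y37.581
G1 X164.955 Y49.795
G1 X177.169 Y79.281
M5
G0 X160.315 Y69.591
M3 S744
G1 X171.814 Y74.569 F1002
G1 X170.623 Y102.095
G1 X165.392 Y135.602
G1 X164.773 Y158.522
M5
G0 X102.732 Y148.239
M3 S744
G1 X225.663 Y148.239 F1002
G1 X225.663 Y110.667
G1 X102.732 Y110.667
G1 X102.732 Y148.239
M5
G0 X147.720 Y86.775
M3 S744
G1 X129.746 Y130.169 F1002
G1 X86.352 Y148.143
G1 X42.958 Y130.169
G1 X24.984 Y86.775
G1 X42.958 Y43.381
G1 X86.352 Y25.407
G1 X129.746 Y43.381
G1 X147.720 Y86.775
M5
G0 X247.539 Y20.250
M3 S744
G1 X188.298 Y113.530 F1002
G1 X248.360 Y142.522
M5
G0 X112.125 Y111.047
M3 S744
G1 X212.613 Y111.047 F1002
G1 X212.613 Y94.796
G1 X112.125 Y94.796
G1 X112.125 Y111.047
M5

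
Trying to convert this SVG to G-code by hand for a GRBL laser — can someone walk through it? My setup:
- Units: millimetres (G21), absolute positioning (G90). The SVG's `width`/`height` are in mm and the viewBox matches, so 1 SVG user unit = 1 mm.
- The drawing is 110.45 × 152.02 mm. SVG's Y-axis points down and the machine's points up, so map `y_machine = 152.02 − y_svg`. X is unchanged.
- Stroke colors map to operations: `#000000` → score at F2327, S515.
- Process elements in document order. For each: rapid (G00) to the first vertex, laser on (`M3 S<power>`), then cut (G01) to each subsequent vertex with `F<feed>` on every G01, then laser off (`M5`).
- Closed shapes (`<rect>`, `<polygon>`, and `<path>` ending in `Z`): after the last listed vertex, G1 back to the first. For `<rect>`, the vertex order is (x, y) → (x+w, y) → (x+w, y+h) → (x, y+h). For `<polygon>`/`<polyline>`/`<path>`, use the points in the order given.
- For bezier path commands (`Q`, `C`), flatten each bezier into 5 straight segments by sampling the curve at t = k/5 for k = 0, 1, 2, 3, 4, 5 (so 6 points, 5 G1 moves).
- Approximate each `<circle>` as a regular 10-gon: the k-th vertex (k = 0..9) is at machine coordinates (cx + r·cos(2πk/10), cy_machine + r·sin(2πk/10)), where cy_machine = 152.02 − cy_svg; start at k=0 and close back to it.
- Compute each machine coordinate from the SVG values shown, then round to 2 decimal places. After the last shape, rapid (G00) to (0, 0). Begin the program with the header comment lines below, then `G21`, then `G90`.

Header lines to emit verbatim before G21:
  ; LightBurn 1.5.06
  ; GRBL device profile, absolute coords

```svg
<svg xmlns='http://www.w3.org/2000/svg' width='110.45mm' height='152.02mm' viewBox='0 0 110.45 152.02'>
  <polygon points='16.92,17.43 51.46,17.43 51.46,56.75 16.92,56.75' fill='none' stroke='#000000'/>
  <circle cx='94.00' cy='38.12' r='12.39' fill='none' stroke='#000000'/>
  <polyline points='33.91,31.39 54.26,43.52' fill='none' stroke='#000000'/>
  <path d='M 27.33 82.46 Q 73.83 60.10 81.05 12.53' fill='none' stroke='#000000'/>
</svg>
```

; LightBurn 1.5.06
; GRBL device profile, absolute coords
G21
G90
G00 X16.92 Y134.59
M3 S515
G01 X51.46 Y134.59 F2327
G01 X51.46 Y95.27 F2327
G01 X16.92 Y95.27 F2327
G01 X16.92 Y134.59 F2327
M5
G00 X106.39 Y113.90
M3 S515
G01 X104.02 Y121.18 F2327
G01 X97.83 Y125.68 F2327
G01 X90.17 Y125.68 F2327
G01 X83.98 Y121.18 F2327
G01 X81.61 Y113.90 F2327
G01 X83.98 Y106.62 F2327
G01 X90.17 Y102.12 F2327
G01 X97.83 Y102.12 F2327
G01 X104.02 Y106.62 F2327
G01 X106.39 Y113.90 F2327
M5
G00 X33.91 Y120.63
M3 S515
G01 X54.26 Y108.50 F2327
M5
G00 X27.33 Y69.56
M3 S515
G01 X44.36 Y79.51 F2327
G01 X58.25 Y91.48 F2327
G01 X68.99 Y105.47 F2327
G01 X76.59 Y121.47 F2327
G01 X81.05 Y139.49 F2327
M5
G00 X0.00 Y0.00

Since the viewBox matches the mm dimensions, user units are millimetres directly. The only transform is the Y-flip y_m = 152.02 − y_svg.

Shape 1 is a rectangle drawn with `<polygon>`. Its stroke #000000 means score at S515, F2327. After flipping Y the toolpath is (16.92,134.59) → (51.46,134.59) → (51.46,95.27) → (16.92,95.27) → (16.92,134.59), returning to the start.

Shape 2 is a circle drawn with `<circle>`. Its stroke #000000 means score at S515, F2327. After flipping Y the toolpath is (106.39,113.90) → (104.02,121.18) → (97.83,125.68) → (90.17,125.68) → (83.98,121.18) → (81.61,113.90) → (83.98,106.62) → (90.17,102.12) → (97.83,102.12) → (104.02,106.62) → (106.39,113.90), returning to the start.

Shape 3 is a line segment drawn with `<polyline>`. Its stroke #000000 means score at S515, F2327. After flipping Y the toolpath is (33.91,120.63) → (54.26,108.50).

Shape 4 is a quadratic bezier drawn with `<path>`. Its stroke #000000 means score at S515, F2327. After flipping Y the toolpath is (27.33,69.56) → (44.36,79.51) → (58.25,91.48) → (68.99,105.47) → (76.59,121.47) → (81.05,139.49).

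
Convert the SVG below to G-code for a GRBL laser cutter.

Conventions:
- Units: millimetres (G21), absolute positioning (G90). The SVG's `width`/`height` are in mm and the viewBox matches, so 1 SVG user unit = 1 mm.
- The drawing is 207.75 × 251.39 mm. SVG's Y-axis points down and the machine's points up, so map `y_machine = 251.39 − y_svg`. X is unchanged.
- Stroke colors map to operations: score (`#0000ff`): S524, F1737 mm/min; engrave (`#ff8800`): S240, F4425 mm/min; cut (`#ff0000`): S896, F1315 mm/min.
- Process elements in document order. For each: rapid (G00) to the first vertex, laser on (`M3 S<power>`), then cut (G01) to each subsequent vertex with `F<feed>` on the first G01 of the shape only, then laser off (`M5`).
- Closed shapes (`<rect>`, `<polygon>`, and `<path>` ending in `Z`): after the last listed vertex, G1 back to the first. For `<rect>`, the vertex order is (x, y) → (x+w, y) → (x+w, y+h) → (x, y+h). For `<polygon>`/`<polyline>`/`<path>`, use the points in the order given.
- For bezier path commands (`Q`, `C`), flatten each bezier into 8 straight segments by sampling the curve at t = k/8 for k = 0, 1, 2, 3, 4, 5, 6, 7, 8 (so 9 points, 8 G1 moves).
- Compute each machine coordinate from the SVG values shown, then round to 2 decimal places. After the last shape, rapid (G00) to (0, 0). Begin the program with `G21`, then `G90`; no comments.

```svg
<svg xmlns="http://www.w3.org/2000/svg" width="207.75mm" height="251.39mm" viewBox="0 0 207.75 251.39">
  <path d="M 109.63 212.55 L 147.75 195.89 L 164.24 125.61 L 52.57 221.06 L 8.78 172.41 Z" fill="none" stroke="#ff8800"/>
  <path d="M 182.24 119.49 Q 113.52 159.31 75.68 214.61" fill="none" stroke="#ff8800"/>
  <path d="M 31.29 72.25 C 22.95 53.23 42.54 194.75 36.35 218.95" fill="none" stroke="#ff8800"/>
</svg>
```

Since the viewBox matches the mm dimensions, user units are millimetres directly. The only transform is the Y-flip y_m = 251.39 − y_svg.

Shape 1 is a closed polygon drawn with `<path>`. Its stroke #ff8800 means engrave at S240, F4425. After flipping Y the toolpath is (109.63,38.84) → (147.75,55.50) → (164.24,125.78) → (52.57,30.33) → (8.78,78.98) → (109.63,38.84), returning to the start.

Shape 2 is a quadratic bezier drawn with `<path>`. Its stroke #ff8800 means engrave at S240, F4425. After flipping Y the toolpath is (182.24,131.90) → (165.54,121.70) → (149.81,111.02) → (135.04,99.86) → (121.24,88.21) → (108.40,76.08) → (96.53,63.46) → (85.62,50.36) → (75.68,36.78).

Shape 3 is a cubic bezier drawn with `<path>`. Its stroke #ff8800 means engrave at S240, F4425. After flipping Y the toolpath is (31.29,179.14) → (29.37,179.29) → (29.43,167.65) → (30.86,147.46) → (33.01,122.00) → (35.27,94.51) → (37.00,68.25) → (37.57,46.47) → (36.35,32.44).

G21
G90
G00 X109.63 Y38.84
M3 S240
G01 X147.75 Y55.50 F4425
G01 X164.24 Y125.78
G01 X52.57 Y30.33
G01 X8.78 Y78.98
G01 X109.63 Y38.84
M5
G00 X182.24 Y131.90
M3 S240
G01 X165.54 Y121.70 F4425
G01 X149.81 Y111.02
G01 X135.04 Y99.86
G01 X121.24 Y88.21
G01 X108.40 Y76.08
G01 X96.53 Y63.46
G01 X85.62 Y50.36
G01 X75.68 Y36.78
M5
G00 X31.29 Y179.14
M3 S240
G01 X29.37 Y179.29 F4425
G01 X29.43 Y167.65
G01 X30.86 Y147.46
G01 X33.01 Y122.00
G01 X35.27 Y94.51
G01 X37.00 Y68.25
G01 X37.57 Y46.47
G01 X36.35 Y32.44
M5
G00 X0.00 Y0.00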